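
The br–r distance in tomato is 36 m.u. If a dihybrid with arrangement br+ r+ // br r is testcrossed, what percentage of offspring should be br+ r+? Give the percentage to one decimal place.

32.0%

A map distance of 36 m.u. corresponds to a recombination frequency of 0.360.
The F1 is br+ r+ / br r, so br+ r+ is a parental gamete class with expected frequency (1 − r)/2 = 0.640/2 = 0.3200.
That is 0.3200 = 32.0% of the progeny.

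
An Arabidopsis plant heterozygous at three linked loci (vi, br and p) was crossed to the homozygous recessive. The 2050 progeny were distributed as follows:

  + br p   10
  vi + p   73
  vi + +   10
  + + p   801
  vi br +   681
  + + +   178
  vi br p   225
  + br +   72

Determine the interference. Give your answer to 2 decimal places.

0.41

The two most frequent reciprocal classes, + + p and vi br +, are the parental types, so the F1 was + + p / vi br +.
The two rarest classes, + br p and vi + +, are the double crossovers. Comparing them with the parentals, only the br allele has switched, so br is the middle locus and the order is vi – br – p.
vi–br: (145 + 20)/2050 = 0.0805; br–p: (403 + 20)/2050 = 0.2063.
Expected DCO frequency = 0.0805 × 0.2063 ≈ 0.01661; observed = 20/2050 ≈ 0.00976.
Coefficient of coincidence = 0.00976/0.01661 ≈ 0.59; interference = 1 − 0.59 = 0.41.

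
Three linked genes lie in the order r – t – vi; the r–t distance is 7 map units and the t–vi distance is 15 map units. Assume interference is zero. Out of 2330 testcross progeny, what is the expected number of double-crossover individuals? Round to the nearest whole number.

24

Map distances give recombination frequencies of 0.070 and 0.150 for the two intervals.
With no interference, expected double-crossover frequency = 0.070 × 0.150 = 0.01050.
Expected number = 0.01050 × 2330 = 24.46 ≈ 24.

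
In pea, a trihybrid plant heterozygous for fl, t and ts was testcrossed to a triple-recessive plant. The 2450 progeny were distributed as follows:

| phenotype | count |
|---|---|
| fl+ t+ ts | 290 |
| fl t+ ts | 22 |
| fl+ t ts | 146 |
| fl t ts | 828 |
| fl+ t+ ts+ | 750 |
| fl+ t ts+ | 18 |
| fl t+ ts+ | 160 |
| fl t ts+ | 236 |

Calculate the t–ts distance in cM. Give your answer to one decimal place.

The two most frequent reciprocal classes, fl t ts and fl+ t+ ts+, are the parental types, so the F1 was fl t ts / fl+ t+ ts+.
The two rarest classes, fl t+ ts and fl+ t ts+, are the double crossovers. Comparing them with the parentals, only the t allele has switched, so t is the middle locus and the order is fl – t – ts.
Crossovers in the t–ts interval produce the single-crossover classes fl t ts+ and fl+ t+ ts (236 + 290 = 526) plus the double crossovers (40).
RF(t–ts) = (526 + 40) / 2450 = 566/2450 = 0.2310 → 23.1 cM.

23.1 cM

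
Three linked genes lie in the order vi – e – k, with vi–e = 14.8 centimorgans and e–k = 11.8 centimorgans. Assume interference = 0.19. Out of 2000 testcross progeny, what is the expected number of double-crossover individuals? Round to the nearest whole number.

28

Map distances give recombination frequencies of 0.148 and 0.118 for the two intervals.
With interference 0.19 (so coincidence = 0.81), expected double-crossover frequency = 0.148 × 0.118 × 0.81 = 0.01415.
Expected number = 0.01415 × 2000 = 28.29 ≈ 28.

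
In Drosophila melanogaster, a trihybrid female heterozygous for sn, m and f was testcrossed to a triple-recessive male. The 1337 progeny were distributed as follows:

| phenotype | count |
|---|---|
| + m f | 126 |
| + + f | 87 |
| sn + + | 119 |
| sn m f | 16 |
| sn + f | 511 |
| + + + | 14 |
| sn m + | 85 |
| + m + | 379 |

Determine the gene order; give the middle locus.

m

The two most frequent reciprocal classes, sn + f and + m +, are the parental types, so the F1 was sn + f / + m +.
The two rarest classes, sn m f and + + +, are the double crossovers. Comparing them with the parentals, only the m allele has switched, so m is the middle locus and the order is f – m – sn.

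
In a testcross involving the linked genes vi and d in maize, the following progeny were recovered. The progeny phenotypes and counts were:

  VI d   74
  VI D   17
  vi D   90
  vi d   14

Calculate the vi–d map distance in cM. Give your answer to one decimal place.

The two most frequent classes, VI d (74) and vi D (90), are the parental types, so the F1 was VI d / vi D.
The recombinant classes are VI D and vi d: 17 + 14 = 31.
Recombination frequency = 31/195 = 0.1590 ≈ 15.9%, i.e. 15.9 cM.

15.9 cM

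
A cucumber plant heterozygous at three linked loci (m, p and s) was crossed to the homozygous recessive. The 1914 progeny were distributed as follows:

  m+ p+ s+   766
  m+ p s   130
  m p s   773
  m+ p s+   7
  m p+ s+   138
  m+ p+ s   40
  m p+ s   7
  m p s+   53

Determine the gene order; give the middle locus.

The two most frequent reciprocal classes, m+ p+ s+ and m p s, are the parental types, so the F1 was m+ p+ s+ / m p s.
The two rarest classes, m+ p s+ and m p+ s, are the double crossovers. Comparing them with the parentals, only the p allele has switched, so p is the middle locus and the order is s – p – m.

p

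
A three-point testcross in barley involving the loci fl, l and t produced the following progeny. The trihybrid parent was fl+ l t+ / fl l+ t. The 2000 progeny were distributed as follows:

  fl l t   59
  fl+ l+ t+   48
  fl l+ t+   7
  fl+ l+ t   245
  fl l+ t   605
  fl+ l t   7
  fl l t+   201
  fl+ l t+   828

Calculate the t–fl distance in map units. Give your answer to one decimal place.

The two rarest classes, fl+ l t and fl l+ t+, are the double crossovers. Comparing them with the parentals, only the t allele has switched, so t is the middle locus and the order is fl – t – l.
Crossovers in the fl–t interval produce the single-crossover classes fl l t+ and fl+ l+ t (201 + 245 = 446) plus the double crossovers (14).
RF(fl–t) = (446 + 14) / 2000 = 460/2000 = 0.2300 → 23.0 map units.

23.0 map units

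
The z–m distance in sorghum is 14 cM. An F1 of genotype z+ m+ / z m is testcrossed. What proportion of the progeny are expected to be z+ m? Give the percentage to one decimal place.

7.0%

A map distance of 14 cM corresponds to a recombination frequency of 0.140.
The F1 is z+ m+ / z m, so z+ m is a recombinant gamete class with expected frequency r/2 = 0.140/2 = 0.0700.
That is 0.0700 = 7.0% of the progeny.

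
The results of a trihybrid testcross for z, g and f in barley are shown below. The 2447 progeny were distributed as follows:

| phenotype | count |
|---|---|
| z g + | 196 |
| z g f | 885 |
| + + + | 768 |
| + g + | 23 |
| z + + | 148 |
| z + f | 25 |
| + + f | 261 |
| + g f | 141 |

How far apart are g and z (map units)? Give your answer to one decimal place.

The two most frequent reciprocal classes, + + + and z g f, are the parental types, so the F1 was + + + / z g f.
The two rarest classes, + g + and z + f, are the double crossovers. Comparing them with the parentals, only the g allele has switched, so g is the middle locus and the order is f – g – z.
Crossovers in the g–z interval produce the single-crossover classes z + + and + g f (148 + 141 = 289) plus the double crossovers (48).
RF(g–z) = (289 + 48) / 2447 = 337/2447 = 0.1377 → 13.8 map units.

13.8 map units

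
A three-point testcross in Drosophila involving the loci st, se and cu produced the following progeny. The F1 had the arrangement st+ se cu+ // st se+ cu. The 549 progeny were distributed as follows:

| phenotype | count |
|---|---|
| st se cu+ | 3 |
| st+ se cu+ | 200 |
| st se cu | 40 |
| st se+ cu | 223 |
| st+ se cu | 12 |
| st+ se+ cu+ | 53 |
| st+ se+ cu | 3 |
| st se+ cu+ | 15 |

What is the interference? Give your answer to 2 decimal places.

-0.01

The two rarest classes, st se cu+ and st+ se+ cu, are the double crossovers. Comparing them with the parentals, only the st allele has switched, so st is the middle locus and the order is se – st – cu.
se–st: (93 + 6)/549 = 0.1803; st–cu: (27 + 6)/549 = 0.0601.
Expected DCO frequency = 0.1803 × 0.0601 ≈ 0.01084; observed = 6/549 ≈ 0.01093.
Coefficient of coincidence = 0.01093/0.01084 ≈ 1.01; interference = 1 − 1.01 = -0.01.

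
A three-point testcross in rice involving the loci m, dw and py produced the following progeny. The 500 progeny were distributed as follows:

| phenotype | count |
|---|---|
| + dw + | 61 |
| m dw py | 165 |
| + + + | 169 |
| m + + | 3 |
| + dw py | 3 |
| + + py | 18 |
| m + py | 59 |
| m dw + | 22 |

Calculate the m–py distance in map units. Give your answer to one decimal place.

The two most frequent reciprocal classes, m dw py and + + +, are the parental types, so the F1 was m dw py / + + +.
The two rarest classes, + dw py and m + +, are the double crossovers. Comparing them with the parentals, only the m allele has switched, so m is the middle locus and the order is py – m – dw.
Crossovers in the py–m interval produce the single-crossover classes m dw + and + + py (22 + 18 = 40) plus the double crossovers (6).
RF(py–m) = (40 + 6) / 500 = 46/500 = 0.0920 → 9.2 map units.

9.2 map units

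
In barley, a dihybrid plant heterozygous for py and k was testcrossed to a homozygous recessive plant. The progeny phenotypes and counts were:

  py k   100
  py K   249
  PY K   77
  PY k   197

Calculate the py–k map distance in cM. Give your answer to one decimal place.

The two most frequent classes, PY k (197) and py K (249), are the parental types, so the F1 was PY k / py K.
The recombinant classes are PY K and py k: 77 + 100 = 177.
Recombination frequency = 177/623 = 0.2841 ≈ 28.4%, i.e. 28.4 cM.

28.4 cM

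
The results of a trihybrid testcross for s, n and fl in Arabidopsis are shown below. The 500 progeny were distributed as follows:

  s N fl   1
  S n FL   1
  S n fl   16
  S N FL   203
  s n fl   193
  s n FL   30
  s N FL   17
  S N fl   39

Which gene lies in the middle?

The two most frequent reciprocal classes, S N FL and s n fl, are the parental types, so the F1 was S N FL / s n fl.
The two rarest classes, S n FL and s N fl, are the double crossovers. Comparing them with the parentals, only the n allele has switched, so n is the middle locus and the order is fl – n – s.

n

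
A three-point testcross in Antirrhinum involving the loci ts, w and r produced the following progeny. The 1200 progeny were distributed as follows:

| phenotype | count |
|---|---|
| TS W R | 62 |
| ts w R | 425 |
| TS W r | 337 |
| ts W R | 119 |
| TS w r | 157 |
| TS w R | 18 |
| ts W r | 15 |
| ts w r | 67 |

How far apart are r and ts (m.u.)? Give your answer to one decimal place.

The two most frequent reciprocal classes, ts w R and TS W r, are the parental types, so the F1 was ts w R / TS W r.
The two rarest classes, TS w R and ts W r, are the double crossovers. Comparing them with the parentals, only the ts allele has switched, so ts is the middle locus and the order is w – ts – r.
Crossovers in the ts–r interval produce the single-crossover classes ts w r and TS W R (67 + 62 = 129) plus the double crossovers (33).
RF(ts–r) = (129 + 33) / 1200 = 162/1200 = 0.1350 → 13.5 m.u.

13.5 m.u.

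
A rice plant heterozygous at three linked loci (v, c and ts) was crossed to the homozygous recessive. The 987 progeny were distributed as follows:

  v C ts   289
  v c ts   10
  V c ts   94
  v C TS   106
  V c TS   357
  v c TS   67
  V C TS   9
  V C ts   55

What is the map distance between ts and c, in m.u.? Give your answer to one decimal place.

The two most frequent reciprocal classes, V c TS and v C ts, are the parental types, so the F1 was V c TS / v C ts.
The two rarest classes, V C TS and v c ts, are the double crossovers. Comparing them with the parentals, only the c allele has switched, so c is the middle locus and the order is v – c – ts.
Crossovers in the c–ts interval produce the single-crossover classes V c ts and v C TS (94 + 106 = 200) plus the double crossovers (19).
RF(c–ts) = (200 + 19) / 987 = 219/987 = 0.2219 → 22.2 m.u.

22.2 m.u.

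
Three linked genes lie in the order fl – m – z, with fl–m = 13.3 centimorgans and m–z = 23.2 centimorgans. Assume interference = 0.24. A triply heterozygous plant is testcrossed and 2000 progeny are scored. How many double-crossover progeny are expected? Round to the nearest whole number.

Map distances give recombination frequencies of 0.133 and 0.232 for the two intervals.
With interference 0.24 (so coincidence = 0.76), expected double-crossover frequency = 0.133 × 0.232 × 0.76 = 0.02345.
Expected number = 0.02345 × 2000 = 46.90 ≈ 47.

47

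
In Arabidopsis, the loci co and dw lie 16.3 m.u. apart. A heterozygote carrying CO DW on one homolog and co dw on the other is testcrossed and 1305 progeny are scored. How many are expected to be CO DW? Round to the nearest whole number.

A map distance of 16.3 m.u. corresponds to a recombination frequency of 0.163.
The F1 is CO DW / co dw, so CO DW is a parental gamete class with expected frequency (1 − r)/2 = 0.837/2 = 0.4185.
Expected number = 0.4185 × 1305 = 546.14 ≈ 546.

546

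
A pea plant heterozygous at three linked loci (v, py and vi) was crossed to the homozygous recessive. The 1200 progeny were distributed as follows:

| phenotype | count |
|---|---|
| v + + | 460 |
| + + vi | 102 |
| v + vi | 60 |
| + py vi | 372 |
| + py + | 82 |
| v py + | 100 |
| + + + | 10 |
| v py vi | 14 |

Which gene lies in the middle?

v

The two most frequent reciprocal classes, + py vi and v + +, are the parental types, so the F1 was + py vi / v + +.
The two rarest classes, v py vi and + + +, are the double crossovers. Comparing them with the parentals, only the v allele has switched, so v is the middle locus and the order is vi – v – py.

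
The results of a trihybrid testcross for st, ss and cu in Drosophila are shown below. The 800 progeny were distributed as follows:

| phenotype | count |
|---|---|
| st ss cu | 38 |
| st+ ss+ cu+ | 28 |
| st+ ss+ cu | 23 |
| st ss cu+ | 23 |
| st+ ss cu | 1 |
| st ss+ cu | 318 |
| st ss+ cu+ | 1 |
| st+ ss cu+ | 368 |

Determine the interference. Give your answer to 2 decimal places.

0.51

The two most frequent reciprocal classes, st+ ss cu+ and st ss+ cu, are the parental types, so the F1 was st+ ss cu+ / st ss+ cu.
The two rarest classes, st+ ss cu and st ss+ cu+, are the double crossovers. Comparing them with the parentals, only the cu allele has switched, so cu is the middle locus and the order is ss – cu – st.
ss–cu: (66 + 2)/800 = 0.0850; cu–st: (46 + 2)/800 = 0.0600.
Expected DCO frequency = 0.0850 × 0.0600 ≈ 0.00510; observed = 2/800 ≈ 0.00250.
Coefficient of coincidence = 0.00250/0.00510 ≈ 0.49; interference = 1 − 0.49 = 0.51.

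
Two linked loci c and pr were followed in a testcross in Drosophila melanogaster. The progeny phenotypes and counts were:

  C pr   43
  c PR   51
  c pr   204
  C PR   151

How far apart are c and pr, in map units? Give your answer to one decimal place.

The two most frequent classes, C PR (151) and c pr (204), are the parental types, so the F1 was C PR / c pr.
The recombinant classes are C pr and c PR: 43 + 51 = 94.
Recombination frequency = 94/449 = 0.2094 ≈ 20.9%, i.e. 20.9 map units.

20.9 map units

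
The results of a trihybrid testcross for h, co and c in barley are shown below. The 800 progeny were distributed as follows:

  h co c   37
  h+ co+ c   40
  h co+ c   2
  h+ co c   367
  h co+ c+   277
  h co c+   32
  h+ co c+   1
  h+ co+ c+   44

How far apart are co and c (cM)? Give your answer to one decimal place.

The two most frequent reciprocal classes, h co+ c+ and h+ co c, are the parental types, so the F1 was h co+ c+ / h+ co c.
The two rarest classes, h co+ c and h+ co c+, are the double crossovers. Comparing them with the parentals, only the c allele has switched, so c is the middle locus and the order is h – c – co.
Crossovers in the c–co interval produce the single-crossover classes h co c+ and h+ co+ c (32 + 40 = 72) plus the double crossovers (3).
RF(c–co) = (72 + 3) / 800 = 75/800 = 0.0938 → 9.4 cM.

9.4 cM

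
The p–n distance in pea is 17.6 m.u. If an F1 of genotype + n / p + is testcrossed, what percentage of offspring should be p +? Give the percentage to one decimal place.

41.2%

A map distance of 17.6 m.u. corresponds to a recombination frequency of 0.176.
The F1 is + n / p +, so p + is a parental gamete class with expected frequency (1 − r)/2 = 0.824/2 = 0.4120.
That is 0.4120 = 41.2% of the progeny.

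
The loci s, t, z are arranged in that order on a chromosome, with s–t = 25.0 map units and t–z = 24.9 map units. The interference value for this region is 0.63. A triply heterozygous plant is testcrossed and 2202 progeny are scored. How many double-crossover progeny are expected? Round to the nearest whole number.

Map distances give recombination frequencies of 0.250 and 0.249 for the two intervals.
With interference 0.63 (so coincidence = 0.37), expected double-crossover frequency = 0.250 × 0.249 × 0.37 = 0.02303.
Expected number = 0.02303 × 2202 = 50.72 ≈ 51.

51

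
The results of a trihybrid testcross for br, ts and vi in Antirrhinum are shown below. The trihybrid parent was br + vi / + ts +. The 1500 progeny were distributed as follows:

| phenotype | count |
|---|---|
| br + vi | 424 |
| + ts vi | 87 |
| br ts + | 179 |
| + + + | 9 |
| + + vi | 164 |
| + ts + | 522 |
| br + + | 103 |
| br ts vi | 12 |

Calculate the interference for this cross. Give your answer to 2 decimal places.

The two rarest classes, br ts vi and + + +, are the double crossovers. Comparing them with the parentals, only the ts allele has switched, so ts is the middle locus and the order is br – ts – vi.
br–ts: (343 + 21)/1500 = 0.2427; ts–vi: (190 + 21)/1500 = 0.1407.
Expected DCO frequency = 0.2427 × 0.1407 ≈ 0.03415; observed = 21/1500 ≈ 0.01400.
Coefficient of coincidence = 0.01400/0.03415 ≈ 0.41; interference = 1 − 0.41 = 0.59.

0.59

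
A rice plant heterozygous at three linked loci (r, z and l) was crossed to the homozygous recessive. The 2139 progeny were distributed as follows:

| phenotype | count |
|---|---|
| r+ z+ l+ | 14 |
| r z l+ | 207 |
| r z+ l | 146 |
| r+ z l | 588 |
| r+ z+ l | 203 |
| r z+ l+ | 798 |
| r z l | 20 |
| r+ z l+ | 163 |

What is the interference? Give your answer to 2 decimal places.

0.52

The two most frequent reciprocal classes, r+ z l and r z+ l+, are the parental types, so the F1 was r+ z l / r z+ l+.
The two rarest classes, r z l and r+ z+ l+, are the double crossovers. Comparing them with the parentals, only the r allele has switched, so r is the middle locus and the order is l – r – z.
l–r: (309 + 34)/2139 = 0.1604; r–z: (410 + 34)/2139 = 0.2076.
Expected DCO frequency = 0.1604 × 0.2076 ≈ 0.03330; observed = 34/2139 ≈ 0.01590.
Coefficient of coincidence = 0.01590/0.03330 ≈ 0.48; interference = 1 − 0.48 = 0.52.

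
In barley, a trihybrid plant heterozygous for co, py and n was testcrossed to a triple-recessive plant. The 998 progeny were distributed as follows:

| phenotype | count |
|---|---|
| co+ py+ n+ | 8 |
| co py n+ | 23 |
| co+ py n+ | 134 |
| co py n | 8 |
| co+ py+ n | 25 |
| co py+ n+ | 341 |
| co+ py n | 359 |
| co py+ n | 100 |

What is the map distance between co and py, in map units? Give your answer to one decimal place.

The two most frequent reciprocal classes, co+ py n and co py+ n+, are the parental types, so the F1 was co+ py n / co py+ n+.
The two rarest classes, co py n and co+ py+ n+, are the double crossovers. Comparing them with the parentals, only the co allele has switched, so co is the middle locus and the order is py – co – n.
Crossovers in the py–co interval produce the single-crossover classes co+ py+ n and co py n+ (25 + 23 = 48) plus the double crossovers (16).
RF(py–co) = (48 + 16) / 998 = 64/998 = 0.0641 → 6.4 map units.

6.4 map units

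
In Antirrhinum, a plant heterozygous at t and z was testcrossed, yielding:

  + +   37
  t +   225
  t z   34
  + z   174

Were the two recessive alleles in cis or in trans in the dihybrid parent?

The two most frequent classes are + z (174) and t + (225); these are the parental (non-recombinant) types.
So the F1 carried + z on one chromosome and t + on the other — the recessive alleles are on opposite chromosomes (trans / repulsion).

trans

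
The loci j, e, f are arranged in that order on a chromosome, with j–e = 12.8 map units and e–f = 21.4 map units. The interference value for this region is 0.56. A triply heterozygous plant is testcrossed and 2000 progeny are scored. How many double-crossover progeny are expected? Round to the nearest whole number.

24

Map distances give recombination frequencies of 0.128 and 0.214 for the two intervals.
With interference 0.56 (so coincidence = 0.44), expected double-crossover frequency = 0.128 × 0.214 × 0.44 = 0.01205.
Expected number = 0.01205 × 2000 = 24.10 ≈ 24.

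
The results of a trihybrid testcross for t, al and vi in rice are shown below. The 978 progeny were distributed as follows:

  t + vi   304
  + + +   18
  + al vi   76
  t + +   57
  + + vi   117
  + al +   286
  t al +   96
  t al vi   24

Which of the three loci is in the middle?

al

The two most frequent reciprocal classes, t + vi and + al +, are the parental types, so the F1 was t + vi / + al +.
The two rarest classes, t al vi and + + +, are the double crossovers. Comparing them with the parentals, only the al allele has switched, so al is the middle locus and the order is vi – al – t.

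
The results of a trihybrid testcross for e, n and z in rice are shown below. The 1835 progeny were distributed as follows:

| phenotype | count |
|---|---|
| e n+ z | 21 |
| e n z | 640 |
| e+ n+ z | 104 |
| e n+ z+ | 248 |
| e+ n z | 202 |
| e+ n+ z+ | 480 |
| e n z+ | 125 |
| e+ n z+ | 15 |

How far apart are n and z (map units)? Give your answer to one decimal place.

The two most frequent reciprocal classes, e n z and e+ n+ z+, are the parental types, so the F1 was e n z / e+ n+ z+.
The two rarest classes, e n+ z and e+ n z+, are the double crossovers. Comparing them with the parentals, only the n allele has switched, so n is the middle locus and the order is z – n – e.
Crossovers in the z–n interval produce the single-crossover classes e n z+ and e+ n+ z (125 + 104 = 229) plus the double crossovers (36).
RF(z–n) = (229 + 36) / 1835 = 265/1835 = 0.1444 → 14.4 map units.

14.4 map units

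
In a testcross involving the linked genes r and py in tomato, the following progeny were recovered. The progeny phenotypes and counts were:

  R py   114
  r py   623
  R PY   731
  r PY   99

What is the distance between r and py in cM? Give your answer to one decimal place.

The two most frequent classes, R PY (731) and r py (623), are the parental types, so the F1 was R PY / r py.
The recombinant classes are R py and r PY: 114 + 99 = 213.
Recombination frequency = 213/1567 = 0.1359 ≈ 13.6%, i.e. 13.6 cM.

13.6 cM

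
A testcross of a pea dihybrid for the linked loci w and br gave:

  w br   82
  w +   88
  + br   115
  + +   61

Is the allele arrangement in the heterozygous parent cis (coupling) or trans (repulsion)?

trans

The two most frequent classes are + br (115) and w + (88); these are the parental (non-recombinant) types.
So the F1 carried + br on one chromosome and w + on the other — the recessive alleles are on opposite chromosomes (trans / repulsion).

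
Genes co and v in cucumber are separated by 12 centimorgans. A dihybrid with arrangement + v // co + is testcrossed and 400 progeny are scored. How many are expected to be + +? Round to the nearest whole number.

A map distance of 12 centimorgans corresponds to a recombination frequency of 0.120.
The F1 is + v / co +, so + + is a recombinant gamete class with expected frequency r/2 = 0.120/2 = 0.0600.
Expected number = 0.0600 × 400 = 24.00 ≈ 24.

24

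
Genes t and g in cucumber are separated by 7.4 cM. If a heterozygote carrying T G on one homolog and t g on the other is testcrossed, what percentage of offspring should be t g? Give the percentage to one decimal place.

46.3%

A map distance of 7.4 cM corresponds to a recombination frequency of 0.074.
The F1 is T G / t g, so t g is a parental gamete class with expected frequency (1 − r)/2 = 0.926/2 = 0.4630.
That is 0.4630 = 46.3% of the progeny.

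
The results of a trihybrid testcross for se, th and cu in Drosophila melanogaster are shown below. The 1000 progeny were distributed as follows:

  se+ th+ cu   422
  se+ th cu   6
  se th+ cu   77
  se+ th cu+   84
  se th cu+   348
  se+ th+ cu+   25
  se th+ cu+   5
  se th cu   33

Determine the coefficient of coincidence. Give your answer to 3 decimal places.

The two most frequent reciprocal classes, se+ th+ cu and se th cu+, are the parental types, so the F1 was se+ th+ cu / se th cu+.
The two rarest classes, se+ th cu and se th+ cu+, are the double crossovers. Comparing them with the parentals, only the th allele has switched, so th is the middle locus and the order is cu – th – se.
cu–th: (58 + 11)/1000 = 0.0690; th–se: (161 + 11)/1000 = 0.1720.
Expected DCO frequency = 0.0690 × 0.1720 ≈ 0.01187; observed = 11/1000 ≈ 0.01100.
Coefficient of coincidence = 0.01100/0.01187 ≈ 0.927.

0.927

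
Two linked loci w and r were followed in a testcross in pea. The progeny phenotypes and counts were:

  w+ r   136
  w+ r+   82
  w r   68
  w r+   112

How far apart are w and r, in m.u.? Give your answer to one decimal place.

The two most frequent classes, w+ r (136) and w r+ (112), are the parental types, so the F1 was w+ r / w r+.
The recombinant classes are w+ r+ and w r: 82 + 68 = 150.
Recombination frequency = 150/398 = 0.3769 ≈ 37.7%, i.e. 37.7 m.u.

37.7 m.u.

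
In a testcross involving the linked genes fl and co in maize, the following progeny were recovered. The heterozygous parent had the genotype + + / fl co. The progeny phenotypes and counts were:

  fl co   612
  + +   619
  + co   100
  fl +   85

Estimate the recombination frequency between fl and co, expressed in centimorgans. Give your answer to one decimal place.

13.1 centimorgans

The recombinant classes are + co and fl +: 100 + 85 = 185.
Recombination frequency = 185/1416 = 0.1306 ≈ 13.1%, i.e. 13.1 centimorgans.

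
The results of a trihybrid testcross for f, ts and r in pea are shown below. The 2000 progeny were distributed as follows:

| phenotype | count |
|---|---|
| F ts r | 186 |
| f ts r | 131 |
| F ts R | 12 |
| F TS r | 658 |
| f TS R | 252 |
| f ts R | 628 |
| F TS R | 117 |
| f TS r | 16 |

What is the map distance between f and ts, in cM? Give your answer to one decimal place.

23.3 cM

The two most frequent reciprocal classes, f ts R and F TS r, are the parental types, so the F1 was f ts R / F TS r.
The two rarest classes, F ts R and f TS r, are the double crossovers. Comparing them with the parentals, only the f allele has switched, so f is the middle locus and the order is r – f – ts.
Crossovers in the f–ts interval produce the single-crossover classes f TS R and F ts r (252 + 186 = 438) plus the double crossovers (28).
RF(f–ts) = (438 + 28) / 2000 = 466/2000 = 0.2330 → 23.3 cM.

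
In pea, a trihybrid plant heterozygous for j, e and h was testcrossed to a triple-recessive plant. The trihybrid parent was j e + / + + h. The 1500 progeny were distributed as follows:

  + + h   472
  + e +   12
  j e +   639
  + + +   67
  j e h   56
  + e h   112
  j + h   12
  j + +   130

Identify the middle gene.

The two rarest classes, + e + and j + h, are the double crossovers. Comparing them with the parentals, only the j allele has switched, so j is the middle locus and the order is e – j – h.

j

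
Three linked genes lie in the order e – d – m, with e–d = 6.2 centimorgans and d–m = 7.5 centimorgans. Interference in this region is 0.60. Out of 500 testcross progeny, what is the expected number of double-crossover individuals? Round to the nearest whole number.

Map distances give recombination frequencies of 0.062 and 0.075 for the two intervals.
With interference 0.60 (so coincidence = 0.40), expected double-crossover frequency = 0.062 × 0.075 × 0.40 = 0.00186.
Expected number = 0.00186 × 500 = 0.93 ≈ 1.

1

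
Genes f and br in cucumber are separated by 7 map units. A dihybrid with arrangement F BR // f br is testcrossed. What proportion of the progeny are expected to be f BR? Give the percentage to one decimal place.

3.5%

A map distance of 7 map units corresponds to a recombination frequency of 0.070.
The F1 is F BR / f br, so f BR is a recombinant gamete class with expected frequency r/2 = 0.070/2 = 0.0350.
That is 0.0350 = 3.5% of the progeny.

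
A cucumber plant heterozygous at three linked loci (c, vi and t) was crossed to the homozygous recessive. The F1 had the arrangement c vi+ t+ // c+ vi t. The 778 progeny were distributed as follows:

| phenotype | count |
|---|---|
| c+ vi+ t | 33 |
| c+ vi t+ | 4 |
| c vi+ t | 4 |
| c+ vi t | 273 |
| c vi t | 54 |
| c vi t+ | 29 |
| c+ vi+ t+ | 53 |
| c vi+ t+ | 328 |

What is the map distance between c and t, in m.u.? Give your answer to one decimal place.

The two rarest classes, c vi+ t and c+ vi t+, are the double crossovers. Comparing them with the parentals, only the t allele has switched, so t is the middle locus and the order is vi – t – c.
Crossovers in the t–c interval produce the single-crossover classes c+ vi+ t+ and c vi t (53 + 54 = 107) plus the double crossovers (8).
RF(t–c) = (107 + 8) / 778 = 115/778 = 0.1478 → 14.8 m.u.

14.8 m.u.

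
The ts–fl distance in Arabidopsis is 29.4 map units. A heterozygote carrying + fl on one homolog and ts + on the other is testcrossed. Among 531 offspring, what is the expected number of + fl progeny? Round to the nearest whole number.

A map distance of 29.4 map units corresponds to a recombination frequency of 0.294.
The F1 is + fl / ts +, so + fl is a parental gamete class with expected frequency (1 − r)/2 = 0.706/2 = 0.3530.
Expected number = 0.3530 × 531 = 187.44 ≈ 187.

187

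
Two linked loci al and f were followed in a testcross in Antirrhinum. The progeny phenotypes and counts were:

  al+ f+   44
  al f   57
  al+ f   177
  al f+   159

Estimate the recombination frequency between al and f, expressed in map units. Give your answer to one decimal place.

23.1 map units

The two most frequent classes, al+ f (177) and al f+ (159), are the parental types, so the F1 was al+ f / al f+.
The recombinant classes are al+ f+ and al f: 44 + 57 = 101.
Recombination frequency = 101/437 = 0.2311 ≈ 23.1%, i.e. 23.1 map units.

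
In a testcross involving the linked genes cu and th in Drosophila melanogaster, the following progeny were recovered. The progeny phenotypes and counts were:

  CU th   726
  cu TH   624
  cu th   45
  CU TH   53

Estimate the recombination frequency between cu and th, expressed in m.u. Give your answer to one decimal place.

The two most frequent classes, CU th (726) and cu TH (624), are the parental types, so the F1 was CU th / cu TH.
The recombinant classes are CU TH and cu th: 53 + 45 = 98.
Recombination frequency = 98/1448 = 0.0677 ≈ 6.8%, i.e. 6.8 m.u.

6.8 m.u.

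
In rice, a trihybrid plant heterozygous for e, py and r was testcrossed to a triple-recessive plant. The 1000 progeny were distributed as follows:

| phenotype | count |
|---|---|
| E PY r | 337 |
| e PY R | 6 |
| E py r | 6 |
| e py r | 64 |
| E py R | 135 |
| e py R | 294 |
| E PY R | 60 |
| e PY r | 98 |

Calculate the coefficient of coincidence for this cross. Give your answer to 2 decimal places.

The two most frequent reciprocal classes, e py R and E PY r, are the parental types, so the F1 was e py R / E PY r.
The two rarest classes, e PY R and E py r, are the double crossovers. Comparing them with the parentals, only the py allele has switched, so py is the middle locus and the order is r – py – e.
r–py: (124 + 12)/1000 = 0.1360; py–e: (233 + 12)/1000 = 0.2450.
Expected DCO frequency = 0.1360 × 0.2450 ≈ 0.03332; observed = 12/1000 ≈ 0.01200.
Coefficient of coincidence = 0.01200/0.03332 ≈ 0.36.

0.36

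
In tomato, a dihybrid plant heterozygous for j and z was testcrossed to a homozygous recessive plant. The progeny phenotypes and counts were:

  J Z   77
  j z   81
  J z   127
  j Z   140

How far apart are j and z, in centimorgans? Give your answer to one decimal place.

The two most frequent classes, J z (127) and j Z (140), are the parental types, so the F1 was J z / j Z.
The recombinant classes are J Z and j z: 77 + 81 = 158.
Recombination frequency = 158/425 = 0.3718 ≈ 37.2%, i.e. 37.2 centimorgans.

37.2 centimorgans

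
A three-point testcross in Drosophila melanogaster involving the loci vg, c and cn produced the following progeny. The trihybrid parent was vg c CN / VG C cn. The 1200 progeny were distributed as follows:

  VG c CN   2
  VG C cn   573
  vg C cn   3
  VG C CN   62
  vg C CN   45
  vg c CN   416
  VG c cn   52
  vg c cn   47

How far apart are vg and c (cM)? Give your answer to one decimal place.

The two rarest classes, VG c CN and vg C cn, are the double crossovers. Comparing them with the parentals, only the vg allele has switched, so vg is the middle locus and the order is cn – vg – c.
Crossovers in the vg–c interval produce the single-crossover classes vg C CN and VG c cn (45 + 52 = 97) plus the double crossovers (5).
RF(vg–c) = (97 + 5) / 1200 = 102/1200 = 0.0850 → 8.5 cM.

8.5 cM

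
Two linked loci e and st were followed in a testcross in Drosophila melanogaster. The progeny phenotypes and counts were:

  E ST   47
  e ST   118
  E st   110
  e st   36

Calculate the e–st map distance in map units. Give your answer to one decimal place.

26.7 map units

The two most frequent classes, E st (110) and e ST (118), are the parental types, so the F1 was E st / e ST.
The recombinant classes are E ST and e st: 47 + 36 = 83.
Recombination frequency = 83/311 = 0.2669 ≈ 26.7%, i.e. 26.7 map units.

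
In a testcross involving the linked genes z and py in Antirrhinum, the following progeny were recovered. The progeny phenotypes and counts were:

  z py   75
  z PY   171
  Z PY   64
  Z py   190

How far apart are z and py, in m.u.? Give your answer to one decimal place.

27.8 m.u.

The two most frequent classes, Z py (190) and z PY (171), are the parental types, so the F1 was Z py / z PY.
The recombinant classes are Z PY and z py: 64 + 75 = 139.
Recombination frequency = 139/500 = 0.2780 ≈ 27.8%, i.e. 27.8 m.u.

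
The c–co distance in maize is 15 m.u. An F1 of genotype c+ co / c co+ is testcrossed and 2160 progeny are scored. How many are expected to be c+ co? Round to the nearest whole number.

918

A map distance of 15 m.u. corresponds to a recombination frequency of 0.150.
The F1 is c+ co / c co+, so c+ co is a parental gamete class with expected frequency (1 − r)/2 = 0.850/2 = 0.4250.
Expected number = 0.4250 × 2160 = 918.00 ≈ 918.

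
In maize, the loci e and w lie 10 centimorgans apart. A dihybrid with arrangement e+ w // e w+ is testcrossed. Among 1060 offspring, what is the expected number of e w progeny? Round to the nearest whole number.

A map distance of 10 centimorgans corresponds to a recombination frequency of 0.100.
The F1 is e+ w / e w+, so e w is a recombinant gamete class with expected frequency r/2 = 0.100/2 = 0.0500.
Expected number = 0.0500 × 1060 = 53.00 ≈ 53.

53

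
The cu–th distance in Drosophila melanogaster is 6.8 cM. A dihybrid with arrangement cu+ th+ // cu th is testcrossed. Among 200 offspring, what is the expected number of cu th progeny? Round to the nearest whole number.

93

A map distance of 6.8 cM corresponds to a recombination frequency of 0.068.
The F1 is cu+ th+ / cu th, so cu th is a parental gamete class with expected frequency (1 − r)/2 = 0.932/2 = 0.4660.
Expected number = 0.4660 × 200 = 93.20 ≈ 93.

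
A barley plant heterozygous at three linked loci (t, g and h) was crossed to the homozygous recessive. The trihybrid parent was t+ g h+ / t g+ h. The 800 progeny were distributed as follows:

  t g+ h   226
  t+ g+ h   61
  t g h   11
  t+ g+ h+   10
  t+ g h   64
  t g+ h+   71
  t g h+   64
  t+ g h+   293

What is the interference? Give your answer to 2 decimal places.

The two rarest classes, t+ g+ h+ and t g h, are the double crossovers. Comparing them with the parentals, only the g allele has switched, so g is the middle locus and the order is h – g – t.
h–g: (135 + 21)/800 = 0.1950; g–t: (125 + 21)/800 = 0.1825.
Expected DCO frequency = 0.1950 × 0.1825 ≈ 0.03559; observed = 21/800 ≈ 0.02625.
Coefficient of coincidence = 0.02625/0.03559 ≈ 0.74; interference = 1 − 0.74 = 0.26.

0.26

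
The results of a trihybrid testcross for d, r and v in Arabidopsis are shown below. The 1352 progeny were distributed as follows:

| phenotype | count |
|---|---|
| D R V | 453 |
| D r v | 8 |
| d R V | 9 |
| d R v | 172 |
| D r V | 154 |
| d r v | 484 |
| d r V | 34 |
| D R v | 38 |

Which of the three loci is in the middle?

The two most frequent reciprocal classes, D R V and d r v, are the parental types, so the F1 was D R V / d r v.
The two rarest classes, d R V and D r v, are the double crossovers. Comparing them with the parentals, only the d allele has switched, so d is the middle locus and the order is v – d – r.

d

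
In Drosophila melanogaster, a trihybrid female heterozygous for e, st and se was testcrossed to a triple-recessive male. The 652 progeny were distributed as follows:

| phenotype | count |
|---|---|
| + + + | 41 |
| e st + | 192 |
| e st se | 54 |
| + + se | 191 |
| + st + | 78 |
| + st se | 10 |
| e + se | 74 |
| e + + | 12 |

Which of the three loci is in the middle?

st

The two most frequent reciprocal classes, e st + and + + se, are the parental types, so the F1 was e st + / + + se.
The two rarest classes, e + + and + st se, are the double crossovers. Comparing them with the parentals, only the st allele has switched, so st is the middle locus and the order is se – st – e.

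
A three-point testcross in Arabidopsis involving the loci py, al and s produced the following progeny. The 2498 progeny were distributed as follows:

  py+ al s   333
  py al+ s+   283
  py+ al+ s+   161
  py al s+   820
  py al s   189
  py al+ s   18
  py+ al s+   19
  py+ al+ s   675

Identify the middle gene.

py

The two most frequent reciprocal classes, py al s+ and py+ al+ s, are the parental types, so the F1 was py al s+ / py+ al+ s.
The two rarest classes, py+ al s+ and py al+ s, are the double crossovers. Comparing them with the parentals, only the py allele has switched, so py is the middle locus and the order is al – py – s.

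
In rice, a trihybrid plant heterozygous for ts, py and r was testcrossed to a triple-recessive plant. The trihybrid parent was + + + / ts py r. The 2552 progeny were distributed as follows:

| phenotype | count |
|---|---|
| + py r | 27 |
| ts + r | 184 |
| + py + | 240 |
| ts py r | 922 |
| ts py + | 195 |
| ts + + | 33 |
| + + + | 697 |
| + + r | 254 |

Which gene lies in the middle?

The two rarest classes, ts + + and + py r, are the double crossovers. Comparing them with the parentals, only the ts allele has switched, so ts is the middle locus and the order is r – ts – py.

ts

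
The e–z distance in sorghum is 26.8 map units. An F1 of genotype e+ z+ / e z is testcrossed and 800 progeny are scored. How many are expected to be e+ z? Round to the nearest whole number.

107

A map distance of 26.8 map units corresponds to a recombination frequency of 0.268.
The F1 is e+ z+ / e z, so e+ z is a recombinant gamete class with expected frequency r/2 = 0.268/2 = 0.1340.
Expected number = 0.1340 × 800 = 107.20 ≈ 107.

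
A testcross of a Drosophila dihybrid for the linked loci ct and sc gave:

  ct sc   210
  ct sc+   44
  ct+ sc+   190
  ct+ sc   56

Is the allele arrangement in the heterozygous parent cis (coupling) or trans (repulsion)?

cis

The two most frequent classes are ct+ sc+ (190) and ct sc (210); these are the parental (non-recombinant) types.
So the F1 carried ct+ sc+ on one chromosome and ct sc on the other — the recessive alleles are on the same chromosome (cis / coupling).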